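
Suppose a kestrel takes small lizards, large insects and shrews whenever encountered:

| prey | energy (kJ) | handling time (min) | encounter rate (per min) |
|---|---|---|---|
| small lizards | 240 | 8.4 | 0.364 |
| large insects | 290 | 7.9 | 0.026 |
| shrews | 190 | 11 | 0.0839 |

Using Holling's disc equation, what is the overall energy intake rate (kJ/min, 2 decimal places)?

21.37 kJ/min

Energy encountered per unit search time: 0.364×240 + 0.026×290 + 0.0839×190 = 110.8 kJ/min.
Handling time per unit search time: 0.364×8.4 + 0.026×7.9 + 0.0839×11 = 4.186.
Rate = 110.8/(1 + 4.186) = 21.37 kJ/min.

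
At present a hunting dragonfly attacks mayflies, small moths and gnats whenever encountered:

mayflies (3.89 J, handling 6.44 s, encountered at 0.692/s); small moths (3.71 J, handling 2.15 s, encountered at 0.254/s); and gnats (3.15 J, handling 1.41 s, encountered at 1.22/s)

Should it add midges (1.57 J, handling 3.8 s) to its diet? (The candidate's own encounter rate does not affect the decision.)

On mayflies, small moths and gnats alone, R = ΣλE/(1+Σλh) = 7.477/7.723 = 0.9682 J/s.
midges: E/h = 1.57/3.8 = 0.4132 J/s.
Since 0.4132 < R, time spent handling midges is better spent searching.

No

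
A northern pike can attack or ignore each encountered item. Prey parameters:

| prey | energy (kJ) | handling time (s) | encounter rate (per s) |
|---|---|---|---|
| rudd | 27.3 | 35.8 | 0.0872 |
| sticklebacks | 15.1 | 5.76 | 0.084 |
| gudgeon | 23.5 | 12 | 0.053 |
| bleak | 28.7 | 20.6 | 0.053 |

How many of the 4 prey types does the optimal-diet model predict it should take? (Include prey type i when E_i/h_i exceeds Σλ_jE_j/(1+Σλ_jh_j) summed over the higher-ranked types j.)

3

Rank by E/h (kJ/s): sticklebacks 2.62, gudgeon 1.96, bleak 1.39, rudd 0.763. Include each in turn until the next type's E/h falls below the running intake rate.
Rate on top 1: 0.8548. gudgeon: 1.96 > 0.8548 → include.
Rate on top 2: 1.186. bleak: 1.39 > 1.186 → include.
Rate on top 3: 1.256. rudd: 0.763 < 1.256 → exclude; stop.
Optimal diet: sticklebacks, gudgeon, bleak — 3 of 4 types.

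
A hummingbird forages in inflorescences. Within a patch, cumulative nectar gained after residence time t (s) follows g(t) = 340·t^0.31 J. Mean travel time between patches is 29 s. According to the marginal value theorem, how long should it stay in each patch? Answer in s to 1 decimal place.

Optimal t* satisfies g'(t*) = g(t*)/(T + t*).
g'(t) = 0.31·340·t^-0.69. Setting 0.31·340·t^-0.69 = 340·t^0.31/(29+t) gives 0.31(29+t) = t, so 0.69·t = 0.31×29.
t* = 0.31×29/0.69 = 13.03 s.

13.0 s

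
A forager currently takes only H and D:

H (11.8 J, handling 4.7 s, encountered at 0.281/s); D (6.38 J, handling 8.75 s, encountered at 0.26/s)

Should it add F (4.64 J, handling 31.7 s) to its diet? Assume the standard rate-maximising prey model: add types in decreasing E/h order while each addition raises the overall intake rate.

No

Current rate: (0.281×11.8 + 0.26×6.38)/(1 + 0.281×4.7 + 0.26×8.75) = 1.082 J/s.
F: E/h = 4.64/31.7 = 0.1464 J/s.
0.1464 < 1.082, so adding F would lower the average — exclude it.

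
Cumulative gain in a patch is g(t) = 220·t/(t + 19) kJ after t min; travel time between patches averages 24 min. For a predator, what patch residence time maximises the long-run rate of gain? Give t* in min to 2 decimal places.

21.35 min

Optimal t* satisfies g'(t*) = g(t*)/(T + t*).
g'(t) = 220·19/(t + 19)². Setting 220·19/(t+19)² = 220t/[(t+19)(24+t)] gives 19(24+t) = t(t+19), so t² = 19×24 = 456.
t* = √456 = 21.35 min.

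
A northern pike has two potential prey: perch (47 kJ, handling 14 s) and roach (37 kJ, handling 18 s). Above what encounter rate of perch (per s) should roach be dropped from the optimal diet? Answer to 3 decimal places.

The zero-one rule: include roach iff E₂/h₂ > λE₁/(1+λh₁). Equality gives the switch point.
λE₁h₂ = E₂ + λE₂h₁ ⇒ λ = E₂/(E₁h₂ − E₂h₁) = 37/(846 − 518) = 0.1128 per s.

0.113 per s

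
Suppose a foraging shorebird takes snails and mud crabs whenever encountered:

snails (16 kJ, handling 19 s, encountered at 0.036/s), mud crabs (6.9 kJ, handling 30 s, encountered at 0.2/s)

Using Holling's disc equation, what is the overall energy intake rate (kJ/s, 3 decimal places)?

R = (0.036×16 + 0.2×6.9) / (1 + 0.036×19 + 0.2×30) = 1.956/7.684 = 0.2546 kJ/s.

0.255 kJ/s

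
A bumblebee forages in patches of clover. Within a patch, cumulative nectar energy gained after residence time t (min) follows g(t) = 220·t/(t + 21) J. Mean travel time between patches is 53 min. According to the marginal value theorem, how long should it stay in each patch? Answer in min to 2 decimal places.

33.36 min

Maximise g(t)/(T+t): set derivative to zero → g'(t)(T+t) = g(t).
g'(t) = 220·21/(t + 21)². Setting 220·21/(t+21)² = 220t/[(t+21)(53+t)] gives 21(53+t) = t(t+21), so t² = 21×53 = 1113.
t* = √1113 = 33.36 min.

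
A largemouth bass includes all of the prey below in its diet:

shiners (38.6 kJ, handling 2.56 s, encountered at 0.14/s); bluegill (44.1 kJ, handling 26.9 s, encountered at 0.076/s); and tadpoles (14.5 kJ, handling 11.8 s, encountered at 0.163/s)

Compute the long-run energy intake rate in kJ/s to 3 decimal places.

2.088 kJ/s

R = Σλ_iE_i / (1 + Σλ_ih_i)
Numerator: 0.14×38.6 + 0.076×44.1 + 0.163×14.5 = 11.12
Denominator: 1 + 0.14×2.56 + 0.076×26.9 + 0.163×11.8 = 5.326
R = 11.12/5.326 = 2.088 kJ/s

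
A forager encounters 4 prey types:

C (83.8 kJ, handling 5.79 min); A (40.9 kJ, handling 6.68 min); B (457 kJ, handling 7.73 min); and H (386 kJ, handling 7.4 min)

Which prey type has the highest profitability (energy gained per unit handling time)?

Profitability E/h (kJ/min): C = 83.8/5.79 = 14.5, A = 40.9/6.68 = 6.12, B = 457/7.73 = 59.1, H = 386/7.4 = 52.2.
Ranked: B > H > C > A.

B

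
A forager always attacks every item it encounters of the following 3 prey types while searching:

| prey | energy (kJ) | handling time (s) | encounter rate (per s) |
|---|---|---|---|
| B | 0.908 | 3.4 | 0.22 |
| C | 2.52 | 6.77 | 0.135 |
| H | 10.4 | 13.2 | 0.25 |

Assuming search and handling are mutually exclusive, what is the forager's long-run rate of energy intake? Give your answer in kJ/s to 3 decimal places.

0.527 kJ/s

Energy encountered per unit search time: 0.22×0.908 + 0.135×2.52 + 0.25×10.4 = 3.14 kJ/s.
Handling time per unit search time: 0.22×3.4 + 0.135×6.77 + 0.25×13.2 = 4.962.
Rate = 3.14/(1 + 4.962) = 0.5267 kJ/s.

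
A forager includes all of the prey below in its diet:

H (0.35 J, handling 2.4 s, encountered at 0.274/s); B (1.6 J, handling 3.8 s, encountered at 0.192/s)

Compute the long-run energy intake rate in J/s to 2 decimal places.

0.17 J/s

Energy encountered per unit search time: 0.274×0.35 + 0.192×1.6 = 0.4031 J/s.
Handling time per unit search time: 0.274×2.4 + 0.192×3.8 = 1.387.
Rate = 0.4031/(1 + 1.387) = 0.1689 J/s.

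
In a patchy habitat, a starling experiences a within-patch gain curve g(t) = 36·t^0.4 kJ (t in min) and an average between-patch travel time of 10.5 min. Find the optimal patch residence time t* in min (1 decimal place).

Maximise g(t)/(T+t): set derivative to zero → g'(t)(T+t) = g(t).
g'(t) = 0.4·36·t^-0.6. Setting 0.4·36·t^-0.6 = 36·t^0.4/(10.5+t) gives 0.4(10.5+t) = t, so 0.60·t = 0.4×10.5.
t* = 0.4×10.5/0.60 = 7 min.

7.0 min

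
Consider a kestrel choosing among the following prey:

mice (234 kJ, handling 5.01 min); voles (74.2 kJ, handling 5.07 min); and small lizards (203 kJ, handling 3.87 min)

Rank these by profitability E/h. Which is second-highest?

In descending order of E/h:
small lizards: 203/3.87 = 52.5 kJ/min
mice: 234/5.01 = 46.7 kJ/min
voles: 74.2/5.07 = 14.6 kJ/min

mice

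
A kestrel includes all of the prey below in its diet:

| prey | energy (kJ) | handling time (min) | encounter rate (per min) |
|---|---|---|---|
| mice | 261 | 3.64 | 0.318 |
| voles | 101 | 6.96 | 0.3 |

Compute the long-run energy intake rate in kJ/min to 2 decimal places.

R = Σλ_iE_i / (1 + Σλ_ih_i)
Numerator: 0.318×261 + 0.3×101 = 113.3
Denominator: 1 + 0.318×3.64 + 0.3×6.96 = 4.246
R = 113.3/4.246 = 26.69 kJ/min

26.69 kJ/min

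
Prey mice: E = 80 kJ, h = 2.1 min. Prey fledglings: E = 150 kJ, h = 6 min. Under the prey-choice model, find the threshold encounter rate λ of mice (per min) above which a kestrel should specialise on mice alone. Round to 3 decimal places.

The zero-one rule: include fledglings iff E₂/h₂ > λE₁/(1+λh₁). Equality gives the switch point.
λE₁h₂ = E₂ + λE₂h₁ ⇒ λ = E₂/(E₁h₂ − E₂h₁) = 150/(480 − 315) = 0.9091 per min.

0.909 per min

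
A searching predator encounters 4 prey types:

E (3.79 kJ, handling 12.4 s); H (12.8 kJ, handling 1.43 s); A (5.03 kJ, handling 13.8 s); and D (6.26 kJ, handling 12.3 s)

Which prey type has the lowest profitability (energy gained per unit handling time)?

In descending order of E/h:
H: 12.8/1.43 = 8.95 kJ/s
D: 6.26/12.3 = 0.509 kJ/s
A: 5.03/13.8 = 0.364 kJ/s
E: 3.79/12.4 = 0.306 kJ/s

E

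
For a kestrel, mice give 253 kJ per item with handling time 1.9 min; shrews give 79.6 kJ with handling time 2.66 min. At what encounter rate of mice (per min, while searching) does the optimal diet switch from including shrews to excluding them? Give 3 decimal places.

Drop shrews once their profitability E₂/h₂ falls below the rate achievable on mice alone: E₂/h₂ = λE₁/(1 + λh₁).
Solve for λ: λE₁h₂ = E₂(1 + λh₁) → λ(E₁h₂ − E₂h₁) = E₂ → λ = E₂/(E₁h₂ − E₂h₁).
λ = 79.6/(253×2.66 − 79.6×1.9) = 79.6/521.7 = 0.1526 per min.

0.153 per min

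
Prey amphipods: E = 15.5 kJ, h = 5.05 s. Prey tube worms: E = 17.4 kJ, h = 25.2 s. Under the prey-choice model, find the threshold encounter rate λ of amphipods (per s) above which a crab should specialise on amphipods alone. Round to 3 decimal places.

Drop tube worms once their profitability E₂/h₂ falls below the rate achievable on amphipods alone: E₂/h₂ = λE₁/(1 + λh₁).
Solve for λ: λE₁h₂ = E₂(1 + λh₁) → λ(E₁h₂ − E₂h₁) = E₂ → λ = E₂/(E₁h₂ − E₂h₁).
λ = 17.4/(15.5×25.2 − 17.4×5.05) = 17.4/302.7 = 0.05748 per s.

0.057 per s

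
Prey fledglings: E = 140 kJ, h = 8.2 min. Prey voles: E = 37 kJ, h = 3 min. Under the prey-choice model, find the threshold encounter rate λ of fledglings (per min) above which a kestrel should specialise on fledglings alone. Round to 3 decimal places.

0.317 per min

The zero-one rule: include voles iff E₂/h₂ > λE₁/(1+λh₁). Equality gives the switch point.
λE₁h₂ = E₂ + λE₂h₁ ⇒ λ = E₂/(E₁h₂ − E₂h₁) = 37/(420 − 303.4) = 0.3173 per min.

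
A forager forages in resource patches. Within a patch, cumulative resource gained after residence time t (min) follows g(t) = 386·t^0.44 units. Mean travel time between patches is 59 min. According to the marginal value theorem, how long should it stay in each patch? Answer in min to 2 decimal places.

By the marginal value theorem, leave when the instantaneous gain rate g'(t) equals the habitat-wide average g(t)/(T + t).
g'(t) = 0.44·386·t^-0.56. Setting 0.44·386·t^-0.56 = 386·t^0.44/(59+t) gives 0.44(59+t) = t, so 0.56·t = 0.44×59.
t* = 0.44×59/0.56 = 46.36 min.

46.36 min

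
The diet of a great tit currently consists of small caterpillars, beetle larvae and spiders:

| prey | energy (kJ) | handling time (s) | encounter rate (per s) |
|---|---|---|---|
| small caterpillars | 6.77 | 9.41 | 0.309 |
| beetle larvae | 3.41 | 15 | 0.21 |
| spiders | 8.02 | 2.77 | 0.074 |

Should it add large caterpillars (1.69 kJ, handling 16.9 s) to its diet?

Intake rate on the current diet: R = (0.309×6.77 + 0.21×3.41 + 0.074×8.02) / (1 + 0.309×9.41 + 0.21×15 + 0.074×2.77) = 3.402/7.263 = 0.4684 kJ/s.
large caterpillars: E/h = 1.69/16.9 = 0.1 kJ/s.
Since 0.1 < R, time spent handling large caterpillars is better spent searching.

No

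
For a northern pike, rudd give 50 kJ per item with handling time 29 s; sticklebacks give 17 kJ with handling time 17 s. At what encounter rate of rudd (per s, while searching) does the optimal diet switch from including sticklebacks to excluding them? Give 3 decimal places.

0.048 per s

Drop sticklebacks once their profitability E₂/h₂ falls below the rate achievable on rudd alone: E₂/h₂ = λE₁/(1 + λh₁).
Solve for λ: λE₁h₂ = E₂(1 + λh₁) → λ(E₁h₂ − E₂h₁) = E₂ → λ = E₂/(E₁h₂ − E₂h₁).
λ = 17/(50×17 − 17×29) = 17/357 = 0.04762 per s.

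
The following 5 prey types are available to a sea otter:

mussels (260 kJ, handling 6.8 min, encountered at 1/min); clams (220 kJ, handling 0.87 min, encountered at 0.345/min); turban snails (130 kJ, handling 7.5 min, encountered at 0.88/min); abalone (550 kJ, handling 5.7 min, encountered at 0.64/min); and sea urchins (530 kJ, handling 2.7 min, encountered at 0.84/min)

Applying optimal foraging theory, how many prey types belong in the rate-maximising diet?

E/h in descending order: clams 253, sea urchins 196, abalone 96.5, mussels 38.2, turban snails 17.3 kJ/min. The optimal diet is the largest prefix of this list for which every included type satisfies E_i/h_i > R on the types above it.
Rate on top 1: 58.38. sea urchins: 196 > 58.38 → include.
Rate on top 2: 146. abalone: 96.5 < 146 → exclude; stop.
Optimal diet: clams, sea urchins — 2 of 5 types.

2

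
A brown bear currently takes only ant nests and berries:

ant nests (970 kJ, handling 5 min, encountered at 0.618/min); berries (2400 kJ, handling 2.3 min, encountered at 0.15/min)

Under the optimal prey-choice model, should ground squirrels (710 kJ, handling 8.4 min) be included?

No

On ant nests and berries alone, R = ΣλE/(1+Σλh) = 959.5/4.435 = 216.3 kJ/min.
ground squirrels: E/h = 710/8.4 = 84.52 kJ/min.
84.52 < 216.3, so adding ground squirrels would lower the average — exclude it.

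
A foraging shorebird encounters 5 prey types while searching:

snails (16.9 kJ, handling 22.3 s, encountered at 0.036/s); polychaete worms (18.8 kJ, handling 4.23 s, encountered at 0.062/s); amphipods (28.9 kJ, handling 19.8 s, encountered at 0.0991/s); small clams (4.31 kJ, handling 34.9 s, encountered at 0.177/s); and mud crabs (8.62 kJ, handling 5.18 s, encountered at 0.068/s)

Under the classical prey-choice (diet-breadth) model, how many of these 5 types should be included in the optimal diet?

Rank by E/h (kJ/s): polychaete worms 4.44, mud crabs 1.66, amphipods 1.46, snails 0.758, small clams 0.123. Include each in turn until the next type's E/h falls below the running intake rate.
Rate on top 1: 0.9234. mud crabs: 1.66 > 0.9234 → include.
Rate on top 2: 1.085. amphipods: 1.46 > 1.085 → include.
Rate on top 3: 1.291. snails: 0.758 < 1.291 → exclude; stop.
Optimal diet: polychaete worms, mud crabs, amphipods — 3 of 5 types.

3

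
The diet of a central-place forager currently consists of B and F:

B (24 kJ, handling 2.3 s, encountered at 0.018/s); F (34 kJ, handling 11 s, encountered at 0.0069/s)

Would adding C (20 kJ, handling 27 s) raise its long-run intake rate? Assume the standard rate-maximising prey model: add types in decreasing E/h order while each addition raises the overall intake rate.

Yes

On B and F alone, R = ΣλE/(1+Σλh) = 0.6666/1.117 = 0.5966 kJ/s.
Profitability of C: 20/27 = 0.7407 kJ/s.
0.7407 > 0.5966, so adding C raises the average — include it.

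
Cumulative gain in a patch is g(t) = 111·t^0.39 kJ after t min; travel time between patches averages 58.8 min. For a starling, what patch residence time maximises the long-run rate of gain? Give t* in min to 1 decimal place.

37.6 min

By the marginal value theorem, leave when the instantaneous gain rate g'(t) equals the habitat-wide average g(t)/(T + t).
g'(t) = 0.39·111·t^-0.61. Setting 0.39·111·t^-0.61 = 111·t^0.39/(58.8+t) gives 0.39(58.8+t) = t, so 0.61·t = 0.39×58.8.
t* = 0.39×58.8/0.61 = 37.59 min.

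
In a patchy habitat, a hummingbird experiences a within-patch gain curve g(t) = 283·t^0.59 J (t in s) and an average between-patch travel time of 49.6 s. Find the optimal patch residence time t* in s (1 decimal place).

71.4 s

Maximise g(t)/(T+t): set derivative to zero → g'(t)(T+t) = g(t).
g'(t) = 0.59·283·t^-0.41. Setting 0.59·283·t^-0.41 = 283·t^0.59/(49.6+t) gives 0.59(49.6+t) = t, so 0.41·t = 0.59×49.6.
t* = 0.59×49.6/0.41 = 71.38 s.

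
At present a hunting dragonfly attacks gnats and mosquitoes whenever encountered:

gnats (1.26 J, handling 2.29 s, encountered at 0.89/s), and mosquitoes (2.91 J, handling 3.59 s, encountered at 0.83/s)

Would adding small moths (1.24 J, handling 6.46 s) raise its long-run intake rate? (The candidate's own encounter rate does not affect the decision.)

Intake rate on the current diet: R = (0.89×1.26 + 0.83×2.91) / (1 + 0.89×2.29 + 0.83×3.59) = 3.537/6.018 = 0.5877 J/s.
Profitability of small moths: 1.24/6.46 = 0.192 J/s.
0.192 < 0.5877, so adding small moths would lower the average — exclude it.

No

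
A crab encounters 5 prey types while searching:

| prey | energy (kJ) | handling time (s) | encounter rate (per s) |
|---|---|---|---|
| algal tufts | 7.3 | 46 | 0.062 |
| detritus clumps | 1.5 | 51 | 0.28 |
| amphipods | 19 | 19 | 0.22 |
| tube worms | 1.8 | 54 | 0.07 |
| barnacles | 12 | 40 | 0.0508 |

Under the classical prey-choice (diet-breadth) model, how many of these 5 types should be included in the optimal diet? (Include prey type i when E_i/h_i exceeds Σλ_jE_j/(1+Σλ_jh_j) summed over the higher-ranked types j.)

1

Profitabilities (E/h, kJ/s): amphipods 1, barnacles 0.3, algal tufts 0.159, tube worms 0.0333, detritus clumps 0.0294. Add prey in this order while the next type's profitability exceeds the intake rate on those already taken.
Rate on top 1: 0.8069. barnacles: 0.3 < 0.8069 → exclude; stop.
Optimal diet: amphipods — 1 of 5 types.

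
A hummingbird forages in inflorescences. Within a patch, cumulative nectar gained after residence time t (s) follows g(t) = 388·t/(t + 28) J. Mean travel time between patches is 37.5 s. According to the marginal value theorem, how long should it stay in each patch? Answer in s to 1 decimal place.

32.4 s

By the marginal value theorem, leave when the instantaneous gain rate g'(t) equals the habitat-wide average g(t)/(T + t).
g'(t) = 388·28/(t + 28)². Setting 388·28/(t+28)² = 388t/[(t+28)(37.5+t)] gives 28(37.5+t) = t(t+28), so t² = 28×37.5 = 1050.
t* = √1050 = 32.4 s.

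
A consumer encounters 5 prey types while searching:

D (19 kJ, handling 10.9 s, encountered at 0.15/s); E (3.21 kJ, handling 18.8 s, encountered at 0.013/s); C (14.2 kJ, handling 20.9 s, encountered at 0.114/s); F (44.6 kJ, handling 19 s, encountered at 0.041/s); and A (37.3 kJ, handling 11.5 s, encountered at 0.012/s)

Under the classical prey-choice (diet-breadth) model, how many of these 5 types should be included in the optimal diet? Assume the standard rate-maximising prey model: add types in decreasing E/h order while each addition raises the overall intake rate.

3

E/h in descending order: A 3.24, F 2.35, D 1.74, C 0.679, E 0.171 kJ/s. The optimal diet is the largest prefix of this list for which every included type satisfies E_i/h_i > R on the types above it.
Rate on top 1: 0.3933. F: 2.35 > 0.3933 → include.
Rate on top 2: 1.187. D: 1.74 > 1.187 → include.
Rate on top 3: 1.443. C: 0.679 < 1.443 → exclude; stop.
Optimal diet: A, F, D — 3 of 5 types.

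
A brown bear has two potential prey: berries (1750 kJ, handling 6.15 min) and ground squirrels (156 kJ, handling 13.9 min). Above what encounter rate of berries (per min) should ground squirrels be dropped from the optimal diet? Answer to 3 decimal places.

0.007 per min

At the threshold, the rate on berries alone equals the profitability of ground squirrels: λ·1750/(1 + λ·6.15) = 156/13.9 = 11.22.
Rearranging, λ(1750 − 11.22×6.15) = 11.22, so λ = 11.22/1681 = 0.006676 per min.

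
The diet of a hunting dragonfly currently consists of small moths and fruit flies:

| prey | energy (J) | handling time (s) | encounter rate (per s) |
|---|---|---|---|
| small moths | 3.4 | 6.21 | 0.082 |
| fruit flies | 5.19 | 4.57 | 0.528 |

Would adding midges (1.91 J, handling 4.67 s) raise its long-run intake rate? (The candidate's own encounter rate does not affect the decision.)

No

On small moths and fruit flies alone, R = ΣλE/(1+Σλh) = 3.019/3.922 = 0.7698 J/s.
Profitability of midges: 1.91/4.67 = 0.409 J/s.
0.409 < 0.7698, so adding midges would lower the average — exclude it.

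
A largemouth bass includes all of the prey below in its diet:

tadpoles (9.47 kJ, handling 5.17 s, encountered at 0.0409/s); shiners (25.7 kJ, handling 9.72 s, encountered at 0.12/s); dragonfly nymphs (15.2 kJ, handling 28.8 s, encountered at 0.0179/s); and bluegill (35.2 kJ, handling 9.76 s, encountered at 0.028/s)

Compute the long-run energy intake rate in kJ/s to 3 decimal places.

R = Σλ_iE_i / (1 + Σλ_ih_i)
Numerator: 0.0409×9.47 + 0.12×25.7 + 0.0179×15.2 + 0.028×35.2 = 4.729
Denominator: 1 + 0.0409×5.17 + 0.12×9.72 + 0.0179×28.8 + 0.028×9.76 = 3.167
R = 4.729/3.167 = 1.493 kJ/s

1.493 kJ/s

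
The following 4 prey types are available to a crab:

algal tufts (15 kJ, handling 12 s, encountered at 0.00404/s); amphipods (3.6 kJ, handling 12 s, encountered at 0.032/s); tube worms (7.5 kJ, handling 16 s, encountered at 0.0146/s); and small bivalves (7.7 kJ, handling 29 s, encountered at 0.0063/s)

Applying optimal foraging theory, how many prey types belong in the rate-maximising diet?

Profitabilities (E/h, kJ/s): algal tufts 1.25, tube worms 0.469, amphipods 0.3, small bivalves 0.266. Add prey in this order while the next type's profitability exceeds the intake rate on those already taken.
Rate on top 1: 0.0578. tube worms: 0.469 > 0.0578 → include.
Rate on top 2: 0.1327. amphipods: 0.3 > 0.1327 → include.
Rate on top 3: 0.1712. small bivalves: 0.266 > 0.1712 → include.
Optimal diet: algal tufts, tube worms, amphipods, small bivalves — 4 of 4 types.

4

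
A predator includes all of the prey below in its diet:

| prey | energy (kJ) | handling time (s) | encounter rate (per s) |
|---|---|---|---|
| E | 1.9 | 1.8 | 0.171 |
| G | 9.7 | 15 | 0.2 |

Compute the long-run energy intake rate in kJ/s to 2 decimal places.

R = (0.171×1.9 + 0.2×9.7) / (1 + 0.171×1.8 + 0.2×15) = 2.265/4.308 = 0.5258 kJ/s.

0.53 kJ/s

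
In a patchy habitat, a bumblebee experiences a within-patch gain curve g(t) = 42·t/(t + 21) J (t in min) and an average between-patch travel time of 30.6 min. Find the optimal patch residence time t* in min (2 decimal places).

25.35 min

Optimal t* satisfies g'(t*) = g(t*)/(T + t*).
g'(t) = 42·21/(t + 21)². Setting 42·21/(t+21)² = 42t/[(t+21)(30.6+t)] gives 21(30.6+t) = t(t+21), so t² = 21×30.6 = 642.6.
t* = √642.6 = 25.35 min.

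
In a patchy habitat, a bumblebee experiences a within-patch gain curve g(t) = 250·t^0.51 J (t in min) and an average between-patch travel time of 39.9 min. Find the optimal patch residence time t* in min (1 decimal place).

41.5 min

Maximise g(t)/(T+t): set derivative to zero → g'(t)(T+t) = g(t).
g'(t) = 0.51·250·t^-0.49. Setting 0.51·250·t^-0.49 = 250·t^0.51/(39.9+t) gives 0.51(39.9+t) = t, so 0.49·t = 0.51×39.9.
t* = 0.51×39.9/0.49 = 41.53 min.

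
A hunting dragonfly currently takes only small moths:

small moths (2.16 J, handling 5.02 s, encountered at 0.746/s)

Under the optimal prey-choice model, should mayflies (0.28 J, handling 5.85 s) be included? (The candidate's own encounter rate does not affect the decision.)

On small moths alone, R = ΣλE/(1+Σλh) = 1.611/4.745 = 0.3396 J/s.
Profitability of mayflies: 0.28/5.85 = 0.04786 J/s.
0.04786 < 0.3396, so adding mayflies would lower the average — exclude it.

No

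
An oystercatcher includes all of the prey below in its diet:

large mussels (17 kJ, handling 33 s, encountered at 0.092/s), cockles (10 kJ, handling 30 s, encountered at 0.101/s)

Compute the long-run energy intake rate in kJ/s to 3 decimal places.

Energy encountered per unit search time: 0.092×17 + 0.101×10 = 2.574 kJ/s.
Handling time per unit search time: 0.092×33 + 0.101×30 = 6.066.
Rate = 2.574/(1 + 6.066) = 0.3643 kJ/s.

0.364 kJ/s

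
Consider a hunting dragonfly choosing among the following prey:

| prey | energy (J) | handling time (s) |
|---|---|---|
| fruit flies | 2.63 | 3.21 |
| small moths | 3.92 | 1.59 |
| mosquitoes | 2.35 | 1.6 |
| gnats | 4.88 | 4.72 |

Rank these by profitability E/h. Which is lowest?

fruit flies

Profitability E/h (J/s): fruit flies = 2.63/3.21 = 0.819, small moths = 3.92/1.59 = 2.47, mosquitoes = 2.35/1.6 = 1.47, gnats = 4.88/4.72 = 1.03.
Ranked: small moths > mosquitoes > gnats > fruit flies.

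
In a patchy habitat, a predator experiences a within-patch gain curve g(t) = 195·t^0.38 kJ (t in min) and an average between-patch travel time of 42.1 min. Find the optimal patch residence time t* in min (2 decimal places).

25.80 min

Maximise g(t)/(T+t): set derivative to zero → g'(t)(T+t) = g(t).
g'(t) = 0.38·195·t^-0.62. Setting 0.38·195·t^-0.62 = 195·t^0.38/(42.1+t) gives 0.38(42.1+t) = t, so 0.62·t = 0.38×42.1.
t* = 0.38×42.1/0.62 = 25.8 min.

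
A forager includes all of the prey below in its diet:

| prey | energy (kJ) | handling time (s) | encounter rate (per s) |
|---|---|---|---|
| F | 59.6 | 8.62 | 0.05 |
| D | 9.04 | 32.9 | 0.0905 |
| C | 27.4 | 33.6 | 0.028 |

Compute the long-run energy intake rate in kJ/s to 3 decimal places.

R = Σλ_iE_i / (1 + Σλ_ih_i)
Numerator: 0.05×59.6 + 0.0905×9.04 + 0.028×27.4 = 4.565
Denominator: 1 + 0.05×8.62 + 0.0905×32.9 + 0.028×33.6 = 5.349
R = 4.565/5.349 = 0.8535 kJ/s

0.853 kJ/s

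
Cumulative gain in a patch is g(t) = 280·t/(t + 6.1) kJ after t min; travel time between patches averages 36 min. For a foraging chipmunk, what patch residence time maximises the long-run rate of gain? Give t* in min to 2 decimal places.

Optimal t* satisfies g'(t*) = g(t*)/(T + t*).
g'(t) = 280·6.1/(t + 6.1)². Setting 280·6.1/(t+6.1)² = 280t/[(t+6.1)(36+t)] gives 6.1(36+t) = t(t+6.1), so t² = 6.1×36 = 219.6.
t* = √219.6 = 14.82 min.

14.82 min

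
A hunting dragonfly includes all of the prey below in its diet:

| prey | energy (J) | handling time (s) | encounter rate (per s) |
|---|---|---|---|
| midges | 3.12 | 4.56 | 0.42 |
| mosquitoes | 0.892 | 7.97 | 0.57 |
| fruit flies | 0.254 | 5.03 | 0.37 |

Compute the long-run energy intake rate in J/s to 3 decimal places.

0.205 J/s

Energy encountered per unit search time: 0.42×3.12 + 0.57×0.892 + 0.37×0.254 = 1.913 J/s.
Handling time per unit search time: 0.42×4.56 + 0.57×7.97 + 0.37×5.03 = 8.319.
Rate = 1.913/(1 + 8.319) = 0.2053 J/s.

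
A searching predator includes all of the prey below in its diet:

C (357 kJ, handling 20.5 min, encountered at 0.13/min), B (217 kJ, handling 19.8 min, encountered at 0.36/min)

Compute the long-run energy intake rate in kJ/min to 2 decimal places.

Energy encountered per unit search time: 0.13×357 + 0.36×217 = 124.5 kJ/min.
Handling time per unit search time: 0.13×20.5 + 0.36×19.8 = 9.793.
Rate = 124.5/(1 + 9.793) = 11.54 kJ/min.

11.54 kJ/min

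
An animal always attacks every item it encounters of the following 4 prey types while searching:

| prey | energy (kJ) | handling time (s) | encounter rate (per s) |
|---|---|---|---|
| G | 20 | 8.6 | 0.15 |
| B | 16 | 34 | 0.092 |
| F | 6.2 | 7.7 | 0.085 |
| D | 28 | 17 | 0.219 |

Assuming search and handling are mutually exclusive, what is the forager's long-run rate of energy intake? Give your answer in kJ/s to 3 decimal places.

Energy encountered per unit search time: 0.15×20 + 0.092×16 + 0.085×6.2 + 0.219×28 = 11.13 kJ/s.
Handling time per unit search time: 0.15×8.6 + 0.092×34 + 0.085×7.7 + 0.219×17 = 8.796.
Rate = 11.13/(1 + 8.796) = 1.136 kJ/s.

1.136 kJ/s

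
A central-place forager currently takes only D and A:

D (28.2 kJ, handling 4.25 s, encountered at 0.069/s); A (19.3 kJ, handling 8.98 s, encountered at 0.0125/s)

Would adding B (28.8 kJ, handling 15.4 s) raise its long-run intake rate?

Yes

Current rate: (0.069×28.2 + 0.0125×19.3)/(1 + 0.069×4.25 + 0.0125×8.98) = 1.556 kJ/s.
B: E/h = 28.8/15.4 = 1.87 kJ/s.
Since 1.87 > R, including B increases the long-run rate.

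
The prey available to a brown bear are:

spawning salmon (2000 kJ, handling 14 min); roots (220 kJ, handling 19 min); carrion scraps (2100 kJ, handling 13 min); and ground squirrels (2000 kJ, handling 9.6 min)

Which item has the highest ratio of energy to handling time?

Profitability E/h (kJ/min): spawning salmon = 2000/14 = 143, roots = 220/19 = 11.6, carrion scraps = 2100/13 = 162, ground squirrels = 2000/9.6 = 208.
Ranked: ground squirrels > carrion scraps > spawning salmon > roots.

ground squirrels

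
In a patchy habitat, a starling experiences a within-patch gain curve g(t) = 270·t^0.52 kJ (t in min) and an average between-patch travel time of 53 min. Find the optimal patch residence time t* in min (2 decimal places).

57.42 min

By the marginal value theorem, leave when the instantaneous gain rate g'(t) equals the habitat-wide average g(t)/(T + t).
g'(t) = 0.52·270·t^-0.48. Setting 0.52·270·t^-0.48 = 270·t^0.52/(53+t) gives 0.52(53+t) = t, so 0.48·t = 0.52×53.
t* = 0.52×53/0.48 = 57.42 min.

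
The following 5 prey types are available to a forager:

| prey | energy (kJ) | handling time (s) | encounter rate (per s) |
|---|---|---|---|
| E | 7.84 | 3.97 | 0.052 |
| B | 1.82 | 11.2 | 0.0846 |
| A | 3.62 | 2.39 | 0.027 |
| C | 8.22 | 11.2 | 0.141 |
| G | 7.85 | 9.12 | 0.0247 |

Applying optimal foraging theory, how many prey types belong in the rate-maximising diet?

4

Profitabilities (E/h, kJ/s): E 1.97, A 1.51, G 0.861, C 0.734, B 0.163. Add prey in this order while the next type's profitability exceeds the intake rate on those already taken.
Rate on top 1: 0.3379. A: 1.51 > 0.3379 → include.
Rate on top 2: 0.3977. G: 0.861 > 0.3977 → include.
Rate on top 3: 0.4674. C: 0.734 > 0.4674 → include.
Rate on top 4: 0.6043. B: 0.163 < 0.6043 → exclude; stop.
Optimal diet: E, A, G, C — 4 of 5 types.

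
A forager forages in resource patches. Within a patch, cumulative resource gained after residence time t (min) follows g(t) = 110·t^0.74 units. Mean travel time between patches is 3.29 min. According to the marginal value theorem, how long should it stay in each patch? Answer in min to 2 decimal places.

By the marginal value theorem, leave when the instantaneous gain rate g'(t) equals the habitat-wide average g(t)/(T + t).
g'(t) = 0.74·110·t^-0.26. Setting 0.74·110·t^-0.26 = 110·t^0.74/(3.29+t) gives 0.74(3.29+t) = t, so 0.26·t = 0.74×3.29.
t* = 0.74×3.29/0.26 = 9.364 min.

9.36 min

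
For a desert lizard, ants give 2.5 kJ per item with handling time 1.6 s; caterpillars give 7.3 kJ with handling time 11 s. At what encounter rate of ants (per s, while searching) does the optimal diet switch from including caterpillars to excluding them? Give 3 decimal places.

At the threshold, the rate on ants alone equals the profitability of caterpillars: λ·2.5/(1 + λ·1.6) = 7.3/11 = 0.6636.
Rearranging, λ(2.5 − 0.6636×1.6) = 0.6636, so λ = 0.6636/1.438 = 0.4614 per s.

0.461 per s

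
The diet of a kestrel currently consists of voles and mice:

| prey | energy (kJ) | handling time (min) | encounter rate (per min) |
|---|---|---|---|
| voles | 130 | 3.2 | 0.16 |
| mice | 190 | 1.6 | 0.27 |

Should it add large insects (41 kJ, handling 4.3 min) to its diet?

No

Intake rate on the current diet: R = (0.16×130 + 0.27×190) / (1 + 0.16×3.2 + 0.27×1.6) = 72.1/1.944 = 37.09 kJ/min.
large insects: E/h = 41/4.3 = 9.535 kJ/min.
9.535 < 37.09, so adding large insects would lower the average — exclude it.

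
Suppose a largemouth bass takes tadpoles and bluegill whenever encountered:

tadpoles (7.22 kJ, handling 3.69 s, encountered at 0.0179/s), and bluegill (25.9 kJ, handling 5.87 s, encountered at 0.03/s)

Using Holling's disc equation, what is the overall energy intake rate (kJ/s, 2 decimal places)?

0.73 kJ/s

Energy encountered per unit search time: 0.0179×7.22 + 0.03×25.9 = 0.9062 kJ/s.
Handling time per unit search time: 0.0179×3.69 + 0.03×5.87 = 0.2422.
Rate = 0.9062/(1 + 0.2422) = 0.7296 kJ/s.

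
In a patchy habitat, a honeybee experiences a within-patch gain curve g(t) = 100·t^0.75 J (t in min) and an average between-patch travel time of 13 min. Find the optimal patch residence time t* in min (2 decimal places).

39.00 min

Optimal t* satisfies g'(t*) = g(t*)/(T + t*).
g'(t) = 0.75·100·t^-0.25. Setting 0.75·100·t^-0.25 = 100·t^0.75/(13+t) gives 0.75(13+t) = t, so 0.25·t = 0.75×13.
t* = 0.75×13/0.25 = 39 min.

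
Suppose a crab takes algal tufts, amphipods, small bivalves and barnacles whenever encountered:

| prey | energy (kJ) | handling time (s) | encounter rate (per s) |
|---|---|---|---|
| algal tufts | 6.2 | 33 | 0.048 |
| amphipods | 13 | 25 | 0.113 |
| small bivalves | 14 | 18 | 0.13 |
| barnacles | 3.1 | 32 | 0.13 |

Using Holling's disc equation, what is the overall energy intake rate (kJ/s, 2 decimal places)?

0.34 kJ/s

R = Σλ_iE_i / (1 + Σλ_ih_i)
Numerator: 0.048×6.2 + 0.113×13 + 0.13×14 + 0.13×3.1 = 3.99
Denominator: 1 + 0.048×33 + 0.113×25 + 0.13×18 + 0.13×32 = 11.91
R = 3.99/11.91 = 0.335 kJ/s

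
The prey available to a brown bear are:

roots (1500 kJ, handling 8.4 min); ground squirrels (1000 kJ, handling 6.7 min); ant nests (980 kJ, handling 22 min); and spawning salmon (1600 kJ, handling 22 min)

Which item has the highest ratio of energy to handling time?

Profitability E/h (kJ/min): roots = 1500/8.4 = 179, ground squirrels = 1000/6.7 = 149, ant nests = 980/22 = 44.5, spawning salmon = 1600/22 = 72.7.
Ranked: roots > ground squirrels > spawning salmon > ant nests.

roots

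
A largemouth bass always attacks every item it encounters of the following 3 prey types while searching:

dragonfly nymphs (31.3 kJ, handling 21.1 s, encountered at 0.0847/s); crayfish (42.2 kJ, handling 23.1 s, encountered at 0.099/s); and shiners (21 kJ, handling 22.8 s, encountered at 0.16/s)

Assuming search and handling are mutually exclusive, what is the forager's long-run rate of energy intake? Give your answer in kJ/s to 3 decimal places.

Energy encountered per unit search time: 0.0847×31.3 + 0.099×42.2 + 0.16×21 = 10.19 kJ/s.
Handling time per unit search time: 0.0847×21.1 + 0.099×23.1 + 0.16×22.8 = 7.722.
Rate = 10.19/(1 + 7.722) = 1.168 kJ/s.

1.168 kJ/s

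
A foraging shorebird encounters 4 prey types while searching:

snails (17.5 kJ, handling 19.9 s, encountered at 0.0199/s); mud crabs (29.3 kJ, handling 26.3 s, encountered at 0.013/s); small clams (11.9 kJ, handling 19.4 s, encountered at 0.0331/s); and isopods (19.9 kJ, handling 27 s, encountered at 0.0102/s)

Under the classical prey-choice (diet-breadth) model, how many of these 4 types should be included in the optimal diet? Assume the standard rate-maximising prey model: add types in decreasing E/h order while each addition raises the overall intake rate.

4

E/h in descending order: mud crabs 1.11, snails 0.879, isopods 0.737, small clams 0.613 kJ/s. The optimal diet is the largest prefix of this list for which every included type satisfies E_i/h_i > R on the types above it.
Rate on top 1: 0.2839. snails: 0.879 > 0.2839 → include.
Rate on top 2: 0.4196. isopods: 0.737 > 0.4196 → include.
Rate on top 3: 0.463. small clams: 0.613 > 0.463 → include.
Optimal diet: mud crabs, snails, isopods, small clams — 4 of 4 types.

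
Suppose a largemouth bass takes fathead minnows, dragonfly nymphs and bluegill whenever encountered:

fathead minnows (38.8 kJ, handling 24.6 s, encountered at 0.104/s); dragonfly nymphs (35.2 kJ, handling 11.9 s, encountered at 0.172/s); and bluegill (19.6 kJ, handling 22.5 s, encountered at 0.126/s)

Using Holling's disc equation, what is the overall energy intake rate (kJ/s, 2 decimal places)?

1.49 kJ/s

R = (0.104×38.8 + 0.172×35.2 + 0.126×19.6) / (1 + 0.104×24.6 + 0.172×11.9 + 0.126×22.5) = 12.56/8.44 = 1.488 kJ/s.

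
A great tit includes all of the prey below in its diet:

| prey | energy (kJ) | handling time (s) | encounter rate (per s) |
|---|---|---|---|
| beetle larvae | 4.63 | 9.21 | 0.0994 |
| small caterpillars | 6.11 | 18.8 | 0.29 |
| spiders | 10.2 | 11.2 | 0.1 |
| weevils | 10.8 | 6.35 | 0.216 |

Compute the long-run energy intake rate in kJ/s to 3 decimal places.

0.566 kJ/s

R = (0.0994×4.63 + 0.29×6.11 + 0.1×10.2 + 0.216×10.8) / (1 + 0.0994×9.21 + 0.29×18.8 + 0.1×11.2 + 0.216×6.35) = 5.585/9.859 = 0.5665 kJ/s.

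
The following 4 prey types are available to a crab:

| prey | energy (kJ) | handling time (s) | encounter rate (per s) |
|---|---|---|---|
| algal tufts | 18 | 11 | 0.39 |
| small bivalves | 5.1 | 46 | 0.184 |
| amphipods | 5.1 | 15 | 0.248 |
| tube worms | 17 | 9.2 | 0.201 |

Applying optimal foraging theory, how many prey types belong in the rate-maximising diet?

E/h in descending order: tube worms 1.85, algal tufts 1.64, amphipods 0.34, small bivalves 0.111 kJ/s. The optimal diet is the largest prefix of this list for which every included type satisfies E_i/h_i > R on the types above it.
Rate on top 1: 1.199. algal tufts: 1.64 > 1.199 → include.
Rate on top 2: 1.462. amphipods: 0.34 < 1.462 → exclude; stop.
Optimal diet: tube worms, algal tufts — 2 of 4 types.

2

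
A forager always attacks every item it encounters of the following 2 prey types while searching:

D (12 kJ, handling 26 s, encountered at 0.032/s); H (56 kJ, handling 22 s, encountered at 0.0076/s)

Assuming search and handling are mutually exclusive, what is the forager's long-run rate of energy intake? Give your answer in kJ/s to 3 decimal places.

0.405 kJ/s

R = Σλ_iE_i / (1 + Σλ_ih_i)
Numerator: 0.032×12 + 0.0076×56 = 0.8096
Denominator: 1 + 0.032×26 + 0.0076×22 = 1.999
R = 0.8096/1.999 = 0.405 kJ/s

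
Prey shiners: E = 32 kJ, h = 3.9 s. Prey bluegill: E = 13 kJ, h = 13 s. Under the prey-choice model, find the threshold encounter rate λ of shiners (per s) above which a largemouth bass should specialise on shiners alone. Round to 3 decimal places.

At the threshold, the rate on shiners alone equals the profitability of bluegill: λ·32/(1 + λ·3.9) = 13/13 = 1.
Rearranging, λ(32 − 1×3.9) = 1, so λ = 1/28.1 = 0.03559 per s.

0.036 per s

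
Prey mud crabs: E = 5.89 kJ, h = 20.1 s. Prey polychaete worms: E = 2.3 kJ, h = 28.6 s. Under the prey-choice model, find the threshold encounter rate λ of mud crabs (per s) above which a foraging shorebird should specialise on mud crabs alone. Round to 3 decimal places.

0.019 per s

At the threshold, the rate on mud crabs alone equals the profitability of polychaete worms: λ·5.89/(1 + λ·20.1) = 2.3/28.6 = 0.08042.
Rearranging, λ(5.89 − 0.08042×20.1) = 0.08042, so λ = 0.08042/4.274 = 0.01882 per s.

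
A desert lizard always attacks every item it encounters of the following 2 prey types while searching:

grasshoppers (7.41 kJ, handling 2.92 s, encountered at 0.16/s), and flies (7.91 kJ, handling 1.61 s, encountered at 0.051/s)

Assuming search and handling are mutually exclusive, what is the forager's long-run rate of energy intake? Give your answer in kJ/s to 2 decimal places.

Energy encountered per unit search time: 0.16×7.41 + 0.051×7.91 = 1.589 kJ/s.
Handling time per unit search time: 0.16×2.92 + 0.051×1.61 = 0.5493.
Rate = 1.589/(1 + 0.5493) = 1.026 kJ/s.

1.03 kJ/s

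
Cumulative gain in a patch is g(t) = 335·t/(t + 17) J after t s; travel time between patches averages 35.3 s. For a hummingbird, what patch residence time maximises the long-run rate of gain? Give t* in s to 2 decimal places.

24.50 s

By the marginal value theorem, leave when the instantaneous gain rate g'(t) equals the habitat-wide average g(t)/(T + t).
g'(t) = 335·17/(t + 17)². Setting 335·17/(t+17)² = 335t/[(t+17)(35.3+t)] gives 17(35.3+t) = t(t+17), so t² = 17×35.3 = 600.1.
t* = √600.1 = 24.5 s.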